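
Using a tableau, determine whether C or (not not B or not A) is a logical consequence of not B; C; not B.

Initial set: {not B; C; not B; not (C or (not not B or not A))}.
not (C or (not not B or not A)): α-rule — add not C, not (not not B or not A).
× closes — contains both C and not C.
All 1 branch closes.
Every branch closed, so the premises entail the conclusion.

Yes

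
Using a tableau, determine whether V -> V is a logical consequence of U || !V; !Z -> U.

Initial set: {T (U || !V); T (!Z -> U); F (V -> V)}.
F (V -> V): α-rule — add T V, F V.
× closes — contains both V and !V.
All 1 branch closes.
Every branch closed, so the premises entail the conclusion.

Yes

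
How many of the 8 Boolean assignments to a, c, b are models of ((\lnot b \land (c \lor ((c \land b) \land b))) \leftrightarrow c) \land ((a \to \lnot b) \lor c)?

5

Initial set: {(((\lnot b \land (c \lor ((c \land b) \land b))) \leftrightarrow c) \land ((a \to \lnot b) \lor c))}.
(((\lnot b \land (c \lor ((c \land b) \land b))) \leftrightarrow c) \land ((a \to \lnot b) \lor c)): α-rule — add ((\lnot b \land (c \lor ((c \land b) \land b))) \leftrightarrow c), ((a \to \lnot b) \lor c).
((\lnot b \land (c \lor ((c \land b) \land b))) \leftrightarrow c): β-rule — branch into (\lnot b \land (c \lor ((c \land b) \land b))), c  //  \lnot (\lnot b \land (c \lor ((c \land b) \land b))), \lnot c.
  branch 1 (add (\lnot b \land (c \lor ((c \land b) \land b))), c):
    (\lnot b \land (c \lor ((c \land b) \land b))): α-rule — add \lnot b, (c \lor ((c \land b) \land b)).
    ((a \to \lnot b) \lor c): β-rule — branch into (a \to \lnot b)  //  c.
      branch 1.1 (add (a \to \lnot b)):
        (c \lor ((c \land b) \land b)): β-rule — branch into c  //  ((c \land b) \land b).
          branch 1.1.1 (add c):
            (a \to \lnot b): β-rule — branch into \lnot a  //  \lnot b.
              branch 1.1.1.1 (add \lnot a):
                ○ open, literals {a=F, b=F, c=T}.
              branch 1.1.1.2 (add \lnot b):
                ○ open, literals {b=F, c=T}.
          branch 1.1.2 (add ((c \land b) \land b)):
            ((c \land b) \land b): α-rule — add (c \land b), b.
            × closes — contains both b and \lnot b.
      branch 1.2 (add c):
        (c \lor ((c \land b) \land b)): β-rule — branch into c  //  ((c \land b) \land b).
          branch 1.2.1 (add c):
            ○ open, literals {b=F, c=T}.
          branch 1.2.2 (add ((c \land b) \land b)):
            ((c \land b) \land b): α-rule — add (c \land b), b.
            × closes — contains both b and \lnot b.
  branch 2 (add \lnot (\lnot b \land (c \lor ((c \land b) \land b))), \lnot c):
    ((a \to \lnot b) \lor c): β-rule — branch into (a \to \lnot b)  //  c.
      branch 2.1 (add (a \to \lnot b)):
        \lnot (\lnot b \land (c \lor ((c \land b) \land b))): β-rule — branch into \lnot \lnot b  //  \lnot (c \lor ((c \land b) \land b)).
          branch 2.1.1 (add \lnot \lnot b):
            (a \to \lnot b): β-rule — branch into \lnot a  //  \lnot b.
              branch 2.1.1.1 (add \lnot a):
                ○ open, literals {a=F, b=T, c=F}.
              branch 2.1.1.2 (add \lnot b):
                × closes — contains both b and \lnot b.
          branch 2.1.2 (add \lnot (c \lor ((c \land b) \land b))):
            \lnot (c \lor ((c \land b) \land b)): α-rule — add \lnot c, \lnot ((c \land b) \land b).
            (a \to \lnot b): β-rule — branch into \lnot a  //  \lnot b.
              branch 2.1.2.1 (add \lnot a):
                \lnot ((c \land b) \land b): β-rule — branch into \lnot (c \land b)  //  \lnot b.
                  branch 2.1.2.1.1 (add \lnot (c \land b)):
                    \lnot (c \land b): β-rule — branch into \lnot c  //  \lnot b.
                      branch 2.1.2.1.1.1 (add \lnot c):
                        ○ open, literals {a=F, c=F}.
                      branch 2.1.2.1.1.2 (add \lnot b):
                        ○ open, literals {a=F, b=F, c=F}.
                  branch 2.1.2.1.2 (add \lnot b):
                    ○ open, literals {a=F, b=F, c=F}.
              branch 2.1.2.2 (add \lnot b):
                \lnot ((c \land b) \land b): β-rule — branch into \lnot (c \land b)  //  \lnot b.
                  branch 2.1.2.2.1 (add \lnot (c \land b)):
                    \lnot (c \land b): β-rule — branch into \lnot c  //  \lnot b.
                      branch 2.1.2.2.1.1 (add \lnot c):
                        ○ open, literals {b=F, c=F}.
                      branch 2.1.2.2.1.2 (add \lnot b):
                        ○ open, literals {b=F, c=F}.
                  branch 2.1.2.2.2 (add \lnot b):
                    ○ open, literals {b=F, c=F}.
      branch 2.2 (add c):
        × closes — contains both c and \lnot c.
4 branches closed, 10 open.
Each open branch fixes some atoms; the unmentioned ones are free. Counting distinct full assignments: branch {a=F, b=F, c=T} (none free) contributes 1 new; branch {b=F, c=T} (a) contributes 1 new; branch {b=F, c=T} (a) contributes 0 new; branch {a=F, b=T, c=F} (none free) contributes 1 new; branch {a=F, c=F} (b) contributes 1 new; branch {a=F, b=F, c=F} (none free) contributes 0 new; branch {a=F, b=F, c=F} (none free) contributes 0 new; branch {b=F, c=F} (a) contributes 1 new; branch {b=F, c=F} (a) contributes 0 new; branch {b=F, c=F} (a) contributes 0 new. Total: 5.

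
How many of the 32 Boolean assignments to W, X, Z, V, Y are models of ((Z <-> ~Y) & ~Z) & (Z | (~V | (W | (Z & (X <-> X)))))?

Initial set: {(((Z <-> ~Y) & ~Z) & (Z | (~V | (W | (Z & (X <-> X))))))}.
(((Z <-> ~Y) & ~Z) & (Z | (~V | (W | (Z & (X <-> X)))))): α-rule — add ((Z <-> ~Y) & ~Z), (Z | (~V | (W | (Z & (X <-> X))))).
((Z <-> ~Y) & ~Z): α-rule — add (Z <-> ~Y), ~Z.
(Z | (~V | (W | (Z & (X <-> X))))): β-rule — branch into Z  //  (~V | (W | (Z & (X <-> X)))).
  branch 1 (add Z):
    × closes — contains both Z and ~Z.
  branch 2 (add (~V | (W | (Z & (X <-> X))))):
    (Z <-> ~Y): β-rule — branch into Z, ~Y  //  ~Z, ~~Y.
      branch 2.1 (add Z, ~Y):
        × closes — contains both Z and ~Z.
      branch 2.2 (add ~Z, ~~Y):
        (~V | (W | (Z & (X <-> X)))): β-rule — branch into ~V  //  (W | (Z & (X <-> X))).
          branch 2.2.1 (add ~V):
            ○ open, literals {V=0, Y=1, Z=0}.
          branch 2.2.2 (add (W | (Z & (X <-> X)))):
            (W | (Z & (X <-> X))): β-rule — branch into W  //  (Z & (X <-> X)).
              branch 2.2.2.1 (add W):
                ○ open, literals {W=1, Y=1, Z=0}.
              branch 2.2.2.2 (add (Z & (X <-> X))):
                (Z & (X <-> X)): α-rule — add Z, (X <-> X).
                × closes — contains both Z and ~Z.
3 branches closed, 2 open.
Each open branch fixes some atoms; the unmentioned ones are free. Counting distinct full assignments: branch {V=0, Y=1, Z=0} (W, X) contributes 4 new; branch {W=1, Y=1, Z=0} (X, V) contributes 2 new. Total: 6.

6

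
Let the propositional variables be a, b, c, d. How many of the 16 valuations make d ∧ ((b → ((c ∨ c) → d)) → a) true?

Initial set: {(d ∧ ((b → ((c ∨ c) → d)) → a))}.
(d ∧ ((b → ((c ∨ c) → d)) → a)): α-rule — add d, ((b → ((c ∨ c) → d)) → a).
((b → ((c ∨ c) → d)) → a): β-rule — branch into ¬(b → ((c ∨ c) → d))  //  a.
  branch 1 (add ¬(b → ((c ∨ c) → d))):
    ¬(b → ((c ∨ c) → d)): α-rule — add b, ¬((c ∨ c) → d).
    ¬((c ∨ c) → d): α-rule — add (c ∨ c), ¬d.
    × closes — contains both d and ¬d.
  branch 2 (add a):
    ○ open, literals {a=T, d=T}.
1 branch closed, 1 open.
Each open branch fixes some atoms; the unmentioned ones are free. Counting distinct full assignments: branch {a=T, d=T} (b, c) contributes 4 new. Total: 4.

4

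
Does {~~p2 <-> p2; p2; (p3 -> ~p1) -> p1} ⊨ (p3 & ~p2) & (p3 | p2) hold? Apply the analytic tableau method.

No

Initial set: {T (~~p2 <-> p2); T p2; T ((p3 -> ~p1) -> p1); F ((p3 & ~p2) & (p3 | p2))}.
T (~~p2 <-> p2): β-rule — branch into T ~~p2, T p2  //  F ~~p2, F p2.
  branch 1 (add T ~~p2, T p2):
    T ~~p2: drop double negation, giving T p2.
    T ((p3 -> ~p1) -> p1): β-rule — branch into F (p3 -> ~p1)  //  T p1.
      branch 1.1 (add F (p3 -> ~p1)):
        F (p3 -> ~p1): α-rule — add T p3, F ~p1.
        F ((p3 & ~p2) & (p3 | p2)): β-rule — branch into F (p3 & ~p2)  //  F (p3 | p2).
          branch 1.1.1 (add F (p3 & ~p2)):
            F (p3 & ~p2): β-rule — branch into F p3  //  F ~p2.
              branch 1.1.1.1 (add F p3):
                × closes — contains both p3 and ~p3.
              branch 1.1.1.2 (add F ~p2):
                ○ open, literals {p1=1, p2=1, p3=1}.
          branch 1.1.2 (add F (p3 | p2)):
            F (p3 | p2): α-rule — add F p3, F p2.
            × closes — contains both p3 and ~p3.
      branch 1.2 (add T p1):
        F ((p3 & ~p2) & (p3 | p2)): β-rule — branch into F (p3 & ~p2)  //  F (p3 | p2).
          branch 1.2.1 (add F (p3 & ~p2)):
            F (p3 & ~p2): β-rule — branch into F p3  //  F ~p2.
              branch 1.2.1.1 (add F p3):
                ○ open, literals {p1=1, p2=1, p3=0}.
              branch 1.2.1.2 (add F ~p2):
                ○ open, literals {p1=1, p2=1}.
          branch 1.2.2 (add F (p3 | p2)):
            F (p3 | p2): α-rule — add F p3, F p2.
            × closes — contains both p2 and ~p2.
  branch 2 (add F ~~p2, F p2):
    × closes — contains both p2 and ~p2.
4 branches closed, 3 open.
An open branch gives a countermodel: p1=1, p2=1, p3=1 (unmentioned atoms arbitrary); the premises hold there but the conclusion fails.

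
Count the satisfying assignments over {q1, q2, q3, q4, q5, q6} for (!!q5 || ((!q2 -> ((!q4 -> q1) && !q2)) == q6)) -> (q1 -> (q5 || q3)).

60

Initial set: {((!!q5 || ((!q2 -> ((!q4 -> q1) && !q2)) == q6)) -> (q1 -> (q5 || q3)))}.
((!!q5 || ((!q2 -> ((!q4 -> q1) && !q2)) == q6)) -> (q1 -> (q5 || q3))): β-rule — branch into !(!!q5 || ((!q2 -> ((!q4 -> q1) && !q2)) == q6))  //  (q1 -> (q5 || q3)).
  branch 1 (add !(!!q5 || ((!q2 -> ((!q4 -> q1) && !q2)) == q6))):
    !(!!q5 || ((!q2 -> ((!q4 -> q1) && !q2)) == q6)): α-rule — add !!!q5, !((!q2 -> ((!q4 -> q1) && !q2)) == q6).
    !!!q5: drop double negation, giving !q5.
    !((!q2 -> ((!q4 -> q1) && !q2)) == q6): β-rule — branch into (!q2 -> ((!q4 -> q1) && !q2)), !q6  //  !(!q2 -> ((!q4 -> q1) && !q2)), q6.
      branch 1.1 (add (!q2 -> ((!q4 -> q1) && !q2)), !q6):
        (!q2 -> ((!q4 -> q1) && !q2)): β-rule — branch into !!q2  //  ((!q4 -> q1) && !q2).
          branch 1.1.1 (add !!q2):
            ○ open, literals {q2=T, q5=F, q6=F}.
          branch 1.1.2 (add ((!q4 -> q1) && !q2)):
            ((!q4 -> q1) && !q2): α-rule — add (!q4 -> q1), !q2.
            (!q4 -> q1): β-rule — branch into !!q4  //  q1.
              branch 1.1.2.1 (add !!q4):
                ○ open, literals {q2=F, q4=T, q5=F, q6=F}.
              branch 1.1.2.2 (add q1):
                ○ open, literals {q1=T, q2=F, q5=F, q6=F}.
      branch 1.2 (add !(!q2 -> ((!q4 -> q1) && !q2)), q6):
        !(!q2 -> ((!q4 -> q1) && !q2)): α-rule — add !q2, !((!q4 -> q1) && !q2).
        !((!q4 -> q1) && !q2): β-rule — branch into !(!q4 -> q1)  //  !!q2.
          branch 1.2.1 (add !(!q4 -> q1)):
            !(!q4 -> q1): α-rule — add !q4, !q1.
            ○ open, literals {q1=F, q2=F, q4=F, q5=F, q6=T}.
          branch 1.2.2 (add !!q2):
            × closes — contains both q2 and !q2.
  branch 2 (add (q1 -> (q5 || q3))):
    (q1 -> (q5 || q3)): β-rule — branch into !q1  //  (q5 || q3).
      branch 2.1 (add !q1):
        ○ open, literals {q1=F}.
      branch 2.2 (add (q5 || q3)):
        (q5 || q3): β-rule — branch into q5  //  q3.
          branch 2.2.1 (add q5):
            ○ open, literals {q5=T}.
          branch 2.2.2 (add q3):
            ○ open, literals {q3=T}.
1 branch closed, 7 open.
Each open branch fixes some atoms; the unmentioned ones are free. Counting distinct full assignments: branch {q2=T, q5=F, q6=F} (q1, q3, q4) contributes 8 new; branch {q2=F, q4=T, q5=F, q6=F} (q1, q3) contributes 4 new; branch {q1=T, q2=F, q5=F, q6=F} (q3, q4) contributes 2 new; branch {q1=F, q2=F, q4=F, q5=F, q6=T} (q3) contributes 2 new; branch {q1=F} (q2, q3, q4, q5, q6) contributes 24 new; branch {q5=T} (q1, q2, q3, q4, q6) contributes 16 new; branch {q3=T} (q1, q2, q4, q5, q6) contributes 4 new. Total: 60.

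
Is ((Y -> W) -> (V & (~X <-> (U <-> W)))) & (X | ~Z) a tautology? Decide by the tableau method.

Not valid

Assume the negation and expand:
Initial set: {F (((Y -> W) -> (V & (~X <-> (U <-> W)))) & (X | ~Z))}.
F (((Y -> W) -> (V & (~X <-> (U <-> W)))) & (X | ~Z)): β-rule — branch into F ((Y -> W) -> (V & (~X <-> (U <-> W))))  //  F (X | ~Z).
  branch 1 (add F ((Y -> W) -> (V & (~X <-> (U <-> W))))):
    F ((Y -> W) -> (V & (~X <-> (U <-> W)))): α-rule — add T (Y -> W), F (V & (~X <-> (U <-> W))).
    T (Y -> W): β-rule — branch into F Y  //  T W.
      branch 1.1 (add F Y):
        F (V & (~X <-> (U <-> W))): β-rule — branch into F V  //  F (~X <-> (U <-> W)).
          branch 1.1.1 (add F V):
            ○ open, literals {V=0, Y=0}.
          branch 1.1.2 (add F (~X <-> (U <-> W))):
            F (~X <-> (U <-> W)): β-rule — branch into T ~X, F (U <-> W)  //  F ~X, T (U <-> W).
              branch 1.1.2.1 (add T ~X, F (U <-> W)):
                F (U <-> W): β-rule — branch into T U, F W  //  F U, T W.
                  branch 1.1.2.1.1 (add T U, F W):
                    ○ open, literals {U=1, W=0, X=0, Y=0}.
                  branch 1.1.2.1.2 (add F U, T W):
                    ○ open, literals {U=0, W=1, X=0, Y=0}.
              branch 1.1.2.2 (add F ~X, T (U <-> W)):
                T (U <-> W): β-rule — branch into T U, T W  //  F U, F W.
                  branch 1.1.2.2.1 (add T U, T W):
                    ○ open, literals {U=1, W=1, X=1, Y=0}.
                  branch 1.1.2.2.2 (add F U, F W):
                    ○ open, literals {U=0, W=0, X=1, Y=0}.
      branch 1.2 (add T W):
        F (V & (~X <-> (U <-> W))): β-rule — branch into F V  //  F (~X <-> (U <-> W)).
          branch 1.2.1 (add F V):
            ○ open, literals {V=0, W=1}.
          branch 1.2.2 (add F (~X <-> (U <-> W))):
            F (~X <-> (U <-> W)): β-rule — branch into T ~X, F (U <-> W)  //  F ~X, T (U <-> W).
              branch 1.2.2.1 (add T ~X, F (U <-> W)):
                F (U <-> W): β-rule — branch into T U, F W  //  F U, T W.
                  branch 1.2.2.1.1 (add T U, F W):
                    × closes — contains both W and ~W.
                  branch 1.2.2.1.2 (add F U, T W):
                    ○ open, literals {U=0, W=1, X=0}.
              branch 1.2.2.2 (add F ~X, T (U <-> W)):
                T (U <-> W): β-rule — branch into T U, T W  //  F U, F W.
                  branch 1.2.2.2.1 (add T U, T W):
                    ○ open, literals {U=1, W=1, X=1}.
                  branch 1.2.2.2.2 (add F U, F W):
                    × closes — contains both W and ~W.
  branch 2 (add F (X | ~Z)):
    F (X | ~Z): α-rule — add F X, F ~Z.
    ○ open, literals {X=0, Z=1}.
2 branches closed, 9 open.
An open branch gives a countermodel: V=0, Y=0 (unmentioned atoms arbitrary); under it the original formula is false.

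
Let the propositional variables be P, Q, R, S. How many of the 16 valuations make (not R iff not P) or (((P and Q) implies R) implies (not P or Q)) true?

Initial set: {T ((not R iff not P) or (((P and Q) implies R) implies (not P or Q)))}.
T ((not R iff not P) or (((P and Q) implies R) implies (not P or Q))): β-rule — branch into T (not R iff not P)  //  T (((P and Q) implies R) implies (not P or Q)).
  branch 1 (add T (not R iff not P)):
    T (not R iff not P): β-rule — branch into T not R, T not P  //  F not R, F not P.
      branch 1.1 (add T not R, T not P):
        ○ open, literals {P=F, R=F}.
      branch 1.2 (add F not R, F not P):
        ○ open, literals {P=T, R=T}.
  branch 2 (add T (((P and Q) implies R) implies (not P or Q))):
    T (((P and Q) implies R) implies (not P or Q)): β-rule — branch into F ((P and Q) implies R)  //  T (not P or Q).
      branch 2.1 (add F ((P and Q) implies R)):
        F ((P and Q) implies R): α-rule — add T (P and Q), F R.
        T (P and Q): α-rule — add T P, T Q.
        ○ open, literals {P=T, Q=T, R=F}.
      branch 2.2 (add T (not P or Q)):
        T (not P or Q): β-rule — branch into T not P  //  T Q.
          branch 2.2.1 (add T not P):
            ○ open, literals {P=F}.
          branch 2.2.2 (add T Q):
            ○ open, literals {Q=T}.
0 branches closed, 5 open.
Each open branch fixes some atoms; the unmentioned ones are free. Counting distinct full assignments: branch {P=F, R=F} (Q, S) contributes 4 new; branch {P=T, R=T} (Q, S) contributes 4 new; branch {P=T, Q=T, R=F} (S) contributes 2 new; branch {P=F} (Q, R, S) contributes 4 new; branch {Q=T} (P, R, S) contributes 0 new. Total: 14.

14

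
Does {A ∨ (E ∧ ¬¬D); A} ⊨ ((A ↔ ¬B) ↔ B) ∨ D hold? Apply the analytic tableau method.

Initial set: {(A ∨ (E ∧ ¬¬D)); A; ¬(((A ↔ ¬B) ↔ B) ∨ D)}.
¬(((A ↔ ¬B) ↔ B) ∨ D): α-rule — add ¬((A ↔ ¬B) ↔ B), ¬D.
(A ∨ (E ∧ ¬¬D)): β-rule — branch into A  //  (E ∧ ¬¬D).
  branch 1 (add A):
    ¬((A ↔ ¬B) ↔ B): β-rule — branch into (A ↔ ¬B), ¬B  //  ¬(A ↔ ¬B), B.
      branch 1.1 (add (A ↔ ¬B), ¬B):
        (A ↔ ¬B): β-rule — branch into A, ¬B  //  ¬A, ¬¬B.
          branch 1.1.1 (add A, ¬B):
            ○ open, literals {A=true, B=false, D=false}.
          branch 1.1.2 (add ¬A, ¬¬B):
            × closes — contains both A and ¬A.
      branch 1.2 (add ¬(A ↔ ¬B), B):
        ¬(A ↔ ¬B): β-rule — branch into A, ¬¬B  //  ¬A, ¬B.
          branch 1.2.1 (add A, ¬¬B):
            ○ open, literals {A=true, B=true, D=false}.
          branch 1.2.2 (add ¬A, ¬B):
            × closes — contains both A and ¬A.
  branch 2 (add (E ∧ ¬¬D)):
    (E ∧ ¬¬D): α-rule — add E, ¬¬D.
    ¬¬D: drop double negation, giving D.
    × closes — contains both D and ¬D.
3 branches closed, 2 open.
An open branch gives a countermodel: A=true, B=false, D=false (unmentioned atoms arbitrary); the premises hold there but the conclusion fails.

No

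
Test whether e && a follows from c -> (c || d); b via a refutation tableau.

No

Initial set: {T (c -> (c || d)); T b; F (e && a)}.
T (c -> (c || d)): β-rule — branch into F c  //  T (c || d).
  branch 1 (add F c):
    F (e && a): β-rule — branch into F e  //  F a.
      branch 1.1 (add F e):
        ○ open, literals {b=true, c=false, e=false}.
      branch 1.2 (add F a):
        ○ open, literals {a=false, b=true, c=false}.
  branch 2 (add T (c || d)):
    F (e && a): β-rule — branch into F e  //  F a.
      branch 2.1 (add F e):
        T (c || d): β-rule — branch into T c  //  T d.
          branch 2.1.1 (add T c):
            ○ open, literals {b=true, c=true, e=false}.
          branch 2.1.2 (add T d):
            ○ open, literals {b=true, d=true, e=false}.
      branch 2.2 (add F a):
        T (c || d): β-rule — branch into T c  //  T d.
          branch 2.2.1 (add T c):
            ○ open, literals {a=false, b=true, c=true}.
          branch 2.2.2 (add T d):
            ○ open, literals {a=false, b=true, d=true}.
0 branches closed, 6 open.
An open branch gives a countermodel: b=true, c=false, e=false (unmentioned atoms arbitrary); the premises hold there but the conclusion fails.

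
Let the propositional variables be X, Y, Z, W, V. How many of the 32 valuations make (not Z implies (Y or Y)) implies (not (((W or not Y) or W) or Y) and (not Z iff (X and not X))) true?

8

Initial set: {T ((not Z implies (Y or Y)) implies (not (((W or not Y) or W) or Y) and (not Z iff (X and not X))))}.
T ((not Z implies (Y or Y)) implies (not (((W or not Y) or W) or Y) and (not Z iff (X and not X)))): β-rule — branch into F (not Z implies (Y or Y))  //  T (not (((W or not Y) or W) or Y) and (not Z iff (X and not X))).
  branch 1 (add F (not Z implies (Y or Y))):
    F (not Z implies (Y or Y)): α-rule — add T not Z, F (Y or Y).
    F (Y or Y): α-rule — add F Y, F Y.
    ○ open, literals {Y=false, Z=false}.
  branch 2 (add T (not (((W or not Y) or W) or Y) and (not Z iff (X and not X)))):
    T (not (((W or not Y) or W) or Y) and (not Z iff (X and not X))): α-rule — add T not (((W or not Y) or W) or Y), T (not Z iff (X and not X)).
    T not (((W or not Y) or W) or Y): α-rule — add F ((W or not Y) or W), F Y.
    F ((W or not Y) or W): α-rule — add F (W or not Y), F W.
    F (W or not Y): α-rule — add F W, F not Y.
    × closes — contains both Y and not Y.
1 branch closed, 1 open.
Each open branch fixes some atoms; the unmentioned ones are free. Counting distinct full assignments: branch {Y=false, Z=false} (X, W, V) contributes 8 new. Total: 8.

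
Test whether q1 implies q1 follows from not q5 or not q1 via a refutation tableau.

Initial set: {(not q5 or not q1); not (q1 implies q1)}.
not (q1 implies q1): α-rule — add q1, not q1.
× closes — contains both q1 and not q1.
All 1 branch closes.
Every branch closed, so the premises entail the conclusion.

Yes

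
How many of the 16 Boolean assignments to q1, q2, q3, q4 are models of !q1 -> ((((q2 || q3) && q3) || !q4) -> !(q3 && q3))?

Initial set: {(!q1 -> ((((q2 || q3) && q3) || !q4) -> !(q3 && q3)))}.
(!q1 -> ((((q2 || q3) && q3) || !q4) -> !(q3 && q3))): β-rule — branch into !!q1  //  ((((q2 || q3) && q3) || !q4) -> !(q3 && q3)).
  branch 1 (add !!q1):
    ○ open, literals {q1=T}.
  branch 2 (add ((((q2 || q3) && q3) || !q4) -> !(q3 && q3))):
    ((((q2 || q3) && q3) || !q4) -> !(q3 && q3)): β-rule — branch into !(((q2 || q3) && q3) || !q4)  //  !(q3 && q3).
      branch 2.1 (add !(((q2 || q3) && q3) || !q4)):
        !(((q2 || q3) && q3) || !q4): α-rule — add !((q2 || q3) && q3), !!q4.
        !((q2 || q3) && q3): β-rule — branch into !(q2 || q3)  //  !q3.
          branch 2.1.1 (add !(q2 || q3)):
            !(q2 || q3): α-rule — add !q2, !q3.
            ○ open, literals {q2=F, q3=F, q4=T}.
          branch 2.1.2 (add !q3):
            ○ open, literals {q3=F, q4=T}.
      branch 2.2 (add !(q3 && q3)):
        !(q3 && q3): β-rule — branch into !q3  //  !q3.
          branch 2.2.1 (add !q3):
            ○ open, literals {q3=F}.
          branch 2.2.2 (add !q3):
            ○ open, literals {q3=F}.
0 branches closed, 5 open.
Each open branch fixes some atoms; the unmentioned ones are free. Counting distinct full assignments: branch {q1=T} (q2, q3, q4) contributes 8 new; branch {q2=F, q3=F, q4=T} (q1) contributes 1 new; branch {q3=F, q4=T} (q1, q2) contributes 1 new; branch {q3=F} (q1, q2, q4) contributes 2 new; branch {q3=F} (q1, q2, q4) contributes 0 new. Total: 12.

12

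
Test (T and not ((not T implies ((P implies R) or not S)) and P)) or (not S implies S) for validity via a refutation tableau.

Not valid

Assume the negation and expand:
Initial set: {not ((T and not ((not T implies ((P implies R) or not S)) and P)) or (not S implies S))}.
not ((T and not ((not T implies ((P implies R) or not S)) and P)) or (not S implies S)): α-rule — add not (T and not ((not T implies ((P implies R) or not S)) and P)), not (not S implies S).
not (not S implies S): α-rule — add not S, not S.
not (T and not ((not T implies ((P implies R) or not S)) and P)): β-rule — branch into not T  //  not not ((not T implies ((P implies R) or not S)) and P).
  branch 1 (add not T):
    ○ open, literals {S=false, T=false}.
  branch 2 (add not not ((not T implies ((P implies R) or not S)) and P)):
    not not ((not T implies ((P implies R) or not S)) and P): α-rule — add (not T implies ((P implies R) or not S)), P.
    (not T implies ((P implies R) or not S)): β-rule — branch into not not T  //  ((P implies R) or not S).
      branch 2.1 (add not not T):
        ○ open, literals {P=true, S=false, T=true}.
      branch 2.2 (add ((P implies R) or not S)):
        ((P implies R) or not S): β-rule — branch into (P implies R)  //  not S.
          branch 2.2.1 (add (P implies R)):
            (P implies R): β-rule — branch into not P  //  R.
              branch 2.2.1.1 (add not P):
                × closes — contains both P and not P.
              branch 2.2.1.2 (add R):
                ○ open, literals {P=true, R=true, S=false}.
          branch 2.2.2 (add not S):
            ○ open, literals {P=true, S=false}.
1 branch closed, 4 open.
An open branch gives a countermodel: S=false, T=false (unmentioned atoms arbitrary); under it the original formula is false.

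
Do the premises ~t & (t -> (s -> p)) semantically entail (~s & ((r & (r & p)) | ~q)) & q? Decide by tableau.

No

Initial set: {(~t & (t -> (s -> p))); ~((~s & ((r & (r & p)) | ~q)) & q)}.
(~t & (t -> (s -> p))): α-rule — add ~t, (t -> (s -> p)).
~((~s & ((r & (r & p)) | ~q)) & q): β-rule — branch into ~(~s & ((r & (r & p)) | ~q))  //  ~q.
  branch 1 (add ~(~s & ((r & (r & p)) | ~q))):
    (t -> (s -> p)): β-rule — branch into ~t  //  (s -> p).
      branch 1.1 (add ~t):
        ~(~s & ((r & (r & p)) | ~q)): β-rule — branch into ~~s  //  ~((r & (r & p)) | ~q).
          branch 1.1.1 (add ~~s):
            ○ open, literals {s=true, t=false}.
          branch 1.1.2 (add ~((r & (r & p)) | ~q)):
            ~((r & (r & p)) | ~q): α-rule — add ~(r & (r & p)), ~~q.
            ~(r & (r & p)): β-rule — branch into ~r  //  ~(r & p).
              branch 1.1.2.1 (add ~r):
                ○ open, literals {q=true, r=false, t=false}.
              branch 1.1.2.2 (add ~(r & p)):
                ~(r & p): β-rule — branch into ~r  //  ~p.
                  branch 1.1.2.2.1 (add ~r):
                    ○ open, literals {q=true, r=false, t=false}.
                  branch 1.1.2.2.2 (add ~p):
                    ○ open, literals {p=false, q=true, t=false}.
      branch 1.2 (add (s -> p)):
        ~(~s & ((r & (r & p)) | ~q)): β-rule — branch into ~~s  //  ~((r & (r & p)) | ~q).
          branch 1.2.1 (add ~~s):
            (s -> p): β-rule — branch into ~s  //  p.
              branch 1.2.1.1 (add ~s):
                × closes — contains both s and ~s.
              branch 1.2.1.2 (add p):
                ○ open, literals {p=true, s=true, t=false}.
          branch 1.2.2 (add ~((r & (r & p)) | ~q)):
            ~((r & (r & p)) | ~q): α-rule — add ~(r & (r & p)), ~~q.
            (s -> p): β-rule — branch into ~s  //  p.
              branch 1.2.2.1 (add ~s):
                ~(r & (r & p)): β-rule — branch into ~r  //  ~(r & p).
                  branch 1.2.2.1.1 (add ~r):
                    ○ open, literals {q=true, r=false, s=false, t=false}.
                  branch 1.2.2.1.2 (add ~(r & p)):
                    ~(r & p): β-rule — branch into ~r  //  ~p.
                      branch 1.2.2.1.2.1 (add ~r):
                        ○ open, literals {q=true, r=false, s=false, t=false}.
                      branch 1.2.2.1.2.2 (add ~p):
                        ○ open, literals {p=false, q=true, s=false, t=false}.
              branch 1.2.2.2 (add p):
                ~(r & (r & p)): β-rule — branch into ~r  //  ~(r & p).
                  branch 1.2.2.2.1 (add ~r):
                    ○ open, literals {p=true, q=true, r=false, t=false}.
                  branch 1.2.2.2.2 (add ~(r & p)):
                    ~(r & p): β-rule — branch into ~r  //  ~p.
                      branch 1.2.2.2.2.1 (add ~r):
                        ○ open, literals {p=true, q=true, r=false, t=false}.
                      branch 1.2.2.2.2.2 (add ~p):
                        × closes — contains both p and ~p.
  branch 2 (add ~q):
    (t -> (s -> p)): β-rule — branch into ~t  //  (s -> p).
      branch 2.1 (add ~t):
        ○ open, literals {q=false, t=false}.
      branch 2.2 (add (s -> p)):
        (s -> p): β-rule — branch into ~s  //  p.
          branch 2.2.1 (add ~s):
            ○ open, literals {q=false, s=false, t=false}.
          branch 2.2.2 (add p):
            ○ open, literals {p=true, q=false, t=false}.
2 branches closed, 13 open.
An open branch gives a countermodel: s=true, t=false (unmentioned atoms arbitrary); the premises hold there but the conclusion fails.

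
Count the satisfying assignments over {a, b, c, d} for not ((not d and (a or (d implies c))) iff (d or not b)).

Initial set: {not ((not d and (a or (d implies c))) iff (d or not b))}.
not ((not d and (a or (d implies c))) iff (d or not b)): β-rule — branch into (not d and (a or (d implies c))), not (d or not b)  //  not (not d and (a or (d implies c))), (d or not b).
  branch 1 (add (not d and (a or (d implies c))), not (d or not b)):
    (not d and (a or (d implies c))): α-rule — add not d, (a or (d implies c)).
    not (d or not b): α-rule — add not d, not not b.
    (a or (d implies c)): β-rule — branch into a  //  (d implies c).
      branch 1.1 (add a):
        ○ open, literals {a=1, b=1, d=0}.
      branch 1.2 (add (d implies c)):
        (d implies c): β-rule — branch into not d  //  c.
          branch 1.2.1 (add not d):
            ○ open, literals {b=1, d=0}.
          branch 1.2.2 (add c):
            ○ open, literals {b=1, c=1, d=0}.
  branch 2 (add not (not d and (a or (d implies c))), (d or not b)):
    not (not d and (a or (d implies c))): β-rule — branch into not not d  //  not (a or (d implies c)).
      branch 2.1 (add not not d):
        (d or not b): β-rule — branch into d  //  not b.
          branch 2.1.1 (add d):
            ○ open, literals {d=1}.
          branch 2.1.2 (add not b):
            ○ open, literals {b=0, d=1}.
      branch 2.2 (add not (a or (d implies c))):
        not (a or (d implies c)): α-rule — add not a, not (d implies c).
        not (d implies c): α-rule — add d, not c.
        (d or not b): β-rule — branch into d  //  not b.
          branch 2.2.1 (add d):
            ○ open, literals {a=0, c=0, d=1}.
          branch 2.2.2 (add not b):
            ○ open, literals {a=0, b=0, c=0, d=1}.
0 branches closed, 7 open.
Each open branch fixes some atoms; the unmentioned ones are free. Counting distinct full assignments: branch {a=1, b=1, d=0} (c) contributes 2 new; branch {b=1, d=0} (a, c) contributes 2 new; branch {b=1, c=1, d=0} (a) contributes 0 new; branch {d=1} (a, b, c) contributes 8 new; branch {b=0, d=1} (a, c) contributes 0 new; branch {a=0, c=0, d=1} (b) contributes 0 new; branch {a=0, b=0, c=0, d=1} (none free) contributes 0 new. Total: 12.

12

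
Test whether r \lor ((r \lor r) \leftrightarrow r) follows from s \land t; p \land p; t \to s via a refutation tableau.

Initial set: {(s \land t); (p \land p); (t \to s); \lnot (r \lor ((r \lor r) \leftrightarrow r))}.
(s \land t): α-rule — add s, t.
(p \land p): α-rule — add p, p.
\lnot (r \lor ((r \lor r) \leftrightarrow r)): α-rule — add \lnot r, \lnot ((r \lor r) \leftrightarrow r).
(t \to s): β-rule — branch into \lnot t  //  s.
  branch 1 (add \lnot t):
    × closes — contains both t and \lnot t.
  branch 2 (add s):
    \lnot ((r \lor r) \leftrightarrow r): β-rule — branch into (r \lor r), \lnot r  //  \lnot (r \lor r), r.
      branch 2.1 (add (r \lor r), \lnot r):
        (r \lor r): β-rule — branch into r  //  r.
          branch 2.1.1 (add r):
            × closes — contains both r and \lnot r.
          branch 2.1.2 (add r):
            × closes — contains both r and \lnot r.
      branch 2.2 (add \lnot (r \lor r), r):
        × closes — contains both r and \lnot r.
All 4 branches close.
Every branch closed, so the premises entail the conclusion.

Yes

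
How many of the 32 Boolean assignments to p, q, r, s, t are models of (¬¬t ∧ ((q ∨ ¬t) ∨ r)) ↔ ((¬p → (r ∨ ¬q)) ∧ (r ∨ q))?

20

Initial set: {((¬¬t ∧ ((q ∨ ¬t) ∨ r)) ↔ ((¬p → (r ∨ ¬q)) ∧ (r ∨ q)))}.
((¬¬t ∧ ((q ∨ ¬t) ∨ r)) ↔ ((¬p → (r ∨ ¬q)) ∧ (r ∨ q))): β-rule — branch into (¬¬t ∧ ((q ∨ ¬t) ∨ r)), ((¬p → (r ∨ ¬q)) ∧ (r ∨ q))  //  ¬(¬¬t ∧ ((q ∨ ¬t) ∨ r)), ¬((¬p → (r ∨ ¬q)) ∧ (r ∨ q)).
  branch 1 (add (¬¬t ∧ ((q ∨ ¬t) ∨ r)), ((¬p → (r ∨ ¬q)) ∧ (r ∨ q))):
    (¬¬t ∧ ((q ∨ ¬t) ∨ r)): α-rule — add ¬¬t, ((q ∨ ¬t) ∨ r).
    ((¬p → (r ∨ ¬q)) ∧ (r ∨ q)): α-rule — add (¬p → (r ∨ ¬q)), (r ∨ q).
    ¬¬t: drop double negation, giving t.
    ((q ∨ ¬t) ∨ r): β-rule — branch into (q ∨ ¬t)  //  r.
      branch 1.1 (add (q ∨ ¬t)):
        (¬p → (r ∨ ¬q)): β-rule — branch into ¬¬p  //  (r ∨ ¬q).
          branch 1.1.1 (add ¬¬p):
            (r ∨ q): β-rule — branch into r  //  q.
              branch 1.1.1.1 (add r):
                (q ∨ ¬t): β-rule — branch into q  //  ¬t.
                  branch 1.1.1.1.1 (add q):
                    ○ open, literals {p=T, q=T, r=T, t=T}.
                  branch 1.1.1.1.2 (add ¬t):
                    × closes — contains both t and ¬t.
              branch 1.1.1.2 (add q):
                (q ∨ ¬t): β-rule — branch into q  //  ¬t.
                  branch 1.1.1.2.1 (add q):
                    ○ open, literals {p=T, q=T, t=T}.
                  branch 1.1.1.2.2 (add ¬t):
                    × closes — contains both t and ¬t.
          branch 1.1.2 (add (r ∨ ¬q)):
            (r ∨ q): β-rule — branch into r  //  q.
              branch 1.1.2.1 (add r):
                (q ∨ ¬t): β-rule — branch into q  //  ¬t.
                  branch 1.1.2.1.1 (add q):
                    (r ∨ ¬q): β-rule — branch into r  //  ¬q.
                      branch 1.1.2.1.1.1 (add r):
                        ○ open, literals {q=T, r=T, t=T}.
                      branch 1.1.2.1.1.2 (add ¬q):
                        × closes — contains both q and ¬q.
                  branch 1.1.2.1.2 (add ¬t):
                    × closes — contains both t and ¬t.
              branch 1.1.2.2 (add q):
                (q ∨ ¬t): β-rule — branch into q  //  ¬t.
                  branch 1.1.2.2.1 (add q):
                    (r ∨ ¬q): β-rule — branch into r  //  ¬q.
                      branch 1.1.2.2.1.1 (add r):
                        ○ open, literals {q=T, r=T, t=T}.
                      branch 1.1.2.2.1.2 (add ¬q):
                        × closes — contains both q and ¬q.
                  branch 1.1.2.2.2 (add ¬t):
                    × closes — contains both t and ¬t.
      branch 1.2 (add r):
        (¬p → (r ∨ ¬q)): β-rule — branch into ¬¬p  //  (r ∨ ¬q).
          branch 1.2.1 (add ¬¬p):
            (r ∨ q): β-rule — branch into r  //  q.
              branch 1.2.1.1 (add r):
                ○ open, literals {p=T, r=T, t=T}.
              branch 1.2.1.2 (add q):
                ○ open, literals {p=T, q=T, r=T, t=T}.
          branch 1.2.2 (add (r ∨ ¬q)):
            (r ∨ q): β-rule — branch into r  //  q.
              branch 1.2.2.1 (add r):
                (r ∨ ¬q): β-rule — branch into r  //  ¬q.
                  branch 1.2.2.1.1 (add r):
                    ○ open, literals {r=T, t=T}.
                  branch 1.2.2.1.2 (add ¬q):
                    ○ open, literals {q=F, r=T, t=T}.
              branch 1.2.2.2 (add q):
                (r ∨ ¬q): β-rule — branch into r  //  ¬q.
                  branch 1.2.2.2.1 (add r):
                    ○ open, literals {q=T, r=T, t=T}.
                  branch 1.2.2.2.2 (add ¬q):
                    × closes — contains both q and ¬q.
  branch 2 (add ¬(¬¬t ∧ ((q ∨ ¬t) ∨ r)), ¬((¬p → (r ∨ ¬q)) ∧ (r ∨ q))):
    ¬(¬¬t ∧ ((q ∨ ¬t) ∨ r)): β-rule — branch into ¬¬¬t  //  ¬((q ∨ ¬t) ∨ r).
      branch 2.1 (add ¬¬¬t):
        ¬¬¬t: drop double negation, giving ¬t.
        ¬((¬p → (r ∨ ¬q)) ∧ (r ∨ q)): β-rule — branch into ¬(¬p → (r ∨ ¬q))  //  ¬(r ∨ q).
          branch 2.1.1 (add ¬(¬p → (r ∨ ¬q))):
            ¬(¬p → (r ∨ ¬q)): α-rule — add ¬p, ¬(r ∨ ¬q).
            ¬(r ∨ ¬q): α-rule — add ¬r, ¬¬q.
            ○ open, literals {p=F, q=T, r=F, t=F}.
          branch 2.1.2 (add ¬(r ∨ q)):
            ¬(r ∨ q): α-rule — add ¬r, ¬q.
            ○ open, literals {q=F, r=F, t=F}.
      branch 2.2 (add ¬((q ∨ ¬t) ∨ r)):
        ¬((q ∨ ¬t) ∨ r): α-rule — add ¬(q ∨ ¬t), ¬r.
        ¬(q ∨ ¬t): α-rule — add ¬q, ¬¬t.
        ¬((¬p → (r ∨ ¬q)) ∧ (r ∨ q)): β-rule — branch into ¬(¬p → (r ∨ ¬q))  //  ¬(r ∨ q).
          branch 2.2.1 (add ¬(¬p → (r ∨ ¬q))):
            ¬(¬p → (r ∨ ¬q)): α-rule — add ¬p, ¬(r ∨ ¬q).
            ¬(r ∨ ¬q): α-rule — add ¬r, ¬¬q.
            × closes — contains both q and ¬q.
          branch 2.2.2 (add ¬(r ∨ q)):
            ¬(r ∨ q): α-rule — add ¬r, ¬q.
            ○ open, literals {q=F, r=F, t=T}.
8 branches closed, 12 open.
Each open branch fixes some atoms; the unmentioned ones are free. Counting distinct full assignments: branch {p=T, q=T, r=T, t=T} (s) contributes 2 new; branch {p=T, q=T, t=T} (r, s) contributes 2 new; branch {q=T, r=T, t=T} (p, s) contributes 2 new; branch {q=T, r=T, t=T} (p, s) contributes 0 new; branch {p=T, r=T, t=T} (q, s) contributes 2 new; branch {p=T, q=T, r=T, t=T} (s) contributes 0 new; branch {r=T, t=T} (p, q, s) contributes 2 new; branch {q=F, r=T, t=T} (p, s) contributes 0 new; branch {q=T, r=T, t=T} (p, s) contributes 0 new; branch {p=F, q=T, r=F, t=F} (s) contributes 2 new; branch {q=F, r=F, t=F} (p, s) contributes 4 new; branch {q=F, r=F, t=T} (p, s) contributes 4 new. Total: 20.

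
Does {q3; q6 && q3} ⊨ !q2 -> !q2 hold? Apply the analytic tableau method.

Initial set: {q3; (q6 && q3); !(!q2 -> !q2)}.
(q6 && q3): α-rule — add q6, q3.
!(!q2 -> !q2): α-rule — add !q2, !!q2.
× closes — contains both q2 and !q2.
All 1 branch closes.
Every branch closed, so the premises entail the conclusion.

Yes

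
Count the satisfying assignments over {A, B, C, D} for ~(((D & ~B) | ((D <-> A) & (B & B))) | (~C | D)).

Initial set: {~(((D & ~B) | ((D <-> A) & (B & B))) | (~C | D))}.
~(((D & ~B) | ((D <-> A) & (B & B))) | (~C | D)): α-rule — add ~((D & ~B) | ((D <-> A) & (B & B))), ~(~C | D).
~((D & ~B) | ((D <-> A) & (B & B))): α-rule — add ~(D & ~B), ~((D <-> A) & (B & B)).
~(~C | D): α-rule — add ~~C, ~D.
~(D & ~B): β-rule — branch into ~D  //  ~~B.
  branch 1 (add ~D):
    ~((D <-> A) & (B & B)): β-rule — branch into ~(D <-> A)  //  ~(B & B).
      branch 1.1 (add ~(D <-> A)):
        ~(D <-> A): β-rule — branch into D, ~A  //  ~D, A.
          branch 1.1.1 (add D, ~A):
            × closes — contains both D and ~D.
          branch 1.1.2 (add ~D, A):
            ○ open, literals {A=1, C=1, D=0}.
      branch 1.2 (add ~(B & B)):
        ~(B & B): β-rule — branch into ~B  //  ~B.
          branch 1.2.1 (add ~B):
            ○ open, literals {B=0, C=1, D=0}.
          branch 1.2.2 (add ~B):
            ○ open, literals {B=0, C=1, D=0}.
  branch 2 (add ~~B):
    ~((D <-> A) & (B & B)): β-rule — branch into ~(D <-> A)  //  ~(B & B).
      branch 2.1 (add ~(D <-> A)):
        ~(D <-> A): β-rule — branch into D, ~A  //  ~D, A.
          branch 2.1.1 (add D, ~A):
            × closes — contains both D and ~D.
          branch 2.1.2 (add ~D, A):
            ○ open, literals {A=1, B=1, C=1, D=0}.
      branch 2.2 (add ~(B & B)):
        ~(B & B): β-rule — branch into ~B  //  ~B.
          branch 2.2.1 (add ~B):
            × closes — contains both B and ~B.
          branch 2.2.2 (add ~B):
            × closes — contains both B and ~B.
4 branches closed, 4 open.
Each open branch fixes some atoms; the unmentioned ones are free. Counting distinct full assignments: branch {A=1, C=1, D=0} (B) contributes 2 new; branch {B=0, C=1, D=0} (A) contributes 1 new; branch {B=0, C=1, D=0} (A) contributes 0 new; branch {A=1, B=1, C=1, D=0} (none free) contributes 0 new. Total: 3.

3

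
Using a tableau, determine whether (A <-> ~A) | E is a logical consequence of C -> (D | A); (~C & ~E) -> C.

Initial set: {T (C -> (D | A)); T ((~C & ~E) -> C); F ((A <-> ~A) | E)}.
F ((A <-> ~A) | E): α-rule — add F (A <-> ~A), F E.
T (C -> (D | A)): β-rule — branch into F C  //  T (D | A).
  branch 1 (add F C):
    T ((~C & ~E) -> C): β-rule — branch into F (~C & ~E)  //  T C.
      branch 1.1 (add F (~C & ~E)):
        F (A <-> ~A): β-rule — branch into T A, F ~A  //  F A, T ~A.
          branch 1.1.1 (add T A, F ~A):
            F (~C & ~E): β-rule — branch into F ~C  //  F ~E.
              branch 1.1.1.1 (add F ~C):
                × closes — contains both C and ~C.
              branch 1.1.1.2 (add F ~E):
                × closes — contains both E and ~E.
          branch 1.1.2 (add F A, T ~A):
            F (~C & ~E): β-rule — branch into F ~C  //  F ~E.
              branch 1.1.2.1 (add F ~C):
                × closes — contains both C and ~C.
              branch 1.1.2.2 (add F ~E):
                × closes — contains both E and ~E.
      branch 1.2 (add T C):
        × closes — contains both C and ~C.
  branch 2 (add T (D | A)):
    T ((~C & ~E) -> C): β-rule — branch into F (~C & ~E)  //  T C.
      branch 2.1 (add F (~C & ~E)):
        F (A <-> ~A): β-rule — branch into T A, F ~A  //  F A, T ~A.
          branch 2.1.1 (add T A, F ~A):
            T (D | A): β-rule — branch into T D  //  T A.
              branch 2.1.1.1 (add T D):
                F (~C & ~E): β-rule — branch into F ~C  //  F ~E.
                  branch 2.1.1.1.1 (add F ~C):
                    ○ open, literals {A=1, C=1, D=1, E=0}.
                  branch 2.1.1.1.2 (add F ~E):
                    × closes — contains both E and ~E.
              branch 2.1.1.2 (add T A):
                F (~C & ~E): β-rule — branch into F ~C  //  F ~E.
                  branch 2.1.1.2.1 (add F ~C):
                    ○ open, literals {A=1, C=1, E=0}.
                  branch 2.1.1.2.2 (add F ~E):
                    × closes — contains both E and ~E.
          branch 2.1.2 (add F A, T ~A):
            T (D | A): β-rule — branch into T D  //  T A.
              branch 2.1.2.1 (add T D):
                F (~C & ~E): β-rule — branch into F ~C  //  F ~E.
                  branch 2.1.2.1.1 (add F ~C):
                    ○ open, literals {A=0, C=1, D=1, E=0}.
                  branch 2.1.2.1.2 (add F ~E):
                    × closes — contains both E and ~E.
              branch 2.1.2.2 (add T A):
                × closes — contains both A and ~A.
      branch 2.2 (add T C):
        F (A <-> ~A): β-rule — branch into T A, F ~A  //  F A, T ~A.
          branch 2.2.1 (add T A, F ~A):
            T (D | A): β-rule — branch into T D  //  T A.
              branch 2.2.1.1 (add T D):
                ○ open, literals {A=1, C=1, D=1, E=0}.
              branch 2.2.1.2 (add T A):
                ○ open, literals {A=1, C=1, E=0}.
          branch 2.2.2 (add F A, T ~A):
            T (D | A): β-rule — branch into T D  //  T A.
              branch 2.2.2.1 (add T D):
                ○ open, literals {A=0, C=1, D=1, E=0}.
              branch 2.2.2.2 (add T A):
                × closes — contains both A and ~A.
10 branches closed, 6 open.
An open branch gives a countermodel: A=1, C=1, D=1, E=0 (unmentioned atoms arbitrary); the premises hold there but the conclusion fails.

No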